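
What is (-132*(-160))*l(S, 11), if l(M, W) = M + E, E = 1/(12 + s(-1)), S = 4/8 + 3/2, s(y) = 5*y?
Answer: 316800/7 ≈ 45257.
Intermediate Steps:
S = 2 (S = 4*(1/8) + 3*(1/2) = 1/2 + 3/2 = 2)
E = 1/7 (E = 1/(12 + 5*(-1)) = 1/(12 - 5) = 1/7 ≈ 0.14286)
l(M, W) = 1/7 + M (l(M, W) = M + 1/7 = 1/7 + M)
(-132*(-160))*l(S, 11) = (-132*(-160))*(1/7 + 2) = 21120*(15/7) = 316800/7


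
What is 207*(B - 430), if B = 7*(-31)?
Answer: -133929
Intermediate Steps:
B = -217
207*(B - 430) = 207*(-217 - 430) = 207*(-647) = -133929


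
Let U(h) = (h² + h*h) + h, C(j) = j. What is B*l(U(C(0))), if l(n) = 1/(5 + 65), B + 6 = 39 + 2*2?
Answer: 37/70 ≈ 0.52857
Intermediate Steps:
U(h) = h + 2*h² (U(h) = (h² + h²) + h = 2*h² + h = h + 2*h²)
B = 37 (B = -6 + (39 + 2*2) = -6 + (39 + 4) = -6 + 43 = 37)
l(n) = 1/70
B*l(U(C(0))) = 37*(1/70) = 37/70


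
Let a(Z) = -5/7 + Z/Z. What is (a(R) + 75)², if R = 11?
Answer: 277729/49 ≈ 5667.9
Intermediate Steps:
a(Z) = 2/7 (a(Z) = -5*⅐ + 1 = -5/7 + 1 = 2/7)
(a(R) + 75)² = (2/7 + 75)² = (527/7)² = 277729/49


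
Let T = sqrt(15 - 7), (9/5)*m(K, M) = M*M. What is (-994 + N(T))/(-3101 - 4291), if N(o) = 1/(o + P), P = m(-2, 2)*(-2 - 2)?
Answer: 89347/664356 + 27*sqrt(2)/7086464 ≈ 0.13449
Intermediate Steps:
m(K, M) = 5*M**2/9 (m(K, M) = 5*(M*M)/9 = 5*M**2/9)
T = 2*sqrt(2) (T = sqrt(8) = 2*sqrt(2) ≈ 2.8284)
P = -80/9 (P = ((5/9)*2**2)*(-2 - 2) = ((5/9)*4)*(-4) = (20/9)*(-4) = -80/9 ≈ -8.8889)
N(o) = 1/(-80/9 + o) (N(o) = 1/(o - 80/9) = 1/(-80/9 + o))
(-994 + N(T))/(-3101 - 4291) = (-994 + 9/(-80 + 9*(2*sqrt(2))))/(-3101 - 4291) = (-994 + 9/(-80 + 18*sqrt(2)))/(-7392) = (-994 + 9/(-80 + 18*sqrt(2)))*(-1/7392) = 71/528 - 3/(2464*(-80 + 18*sqrt(2)))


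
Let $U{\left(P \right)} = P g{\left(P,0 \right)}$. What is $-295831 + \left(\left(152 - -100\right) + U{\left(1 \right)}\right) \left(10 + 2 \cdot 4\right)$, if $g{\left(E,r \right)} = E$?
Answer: $-291277$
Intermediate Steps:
$U{\left(P \right)} = P^{2}$ ($U{\left(P \right)} = P P = P^{2}$)
$-295831 + \left(\left(152 - -100\right) + U{\left(1 \right)}\right) \left(10 + 2 \cdot 4\right) = -295831 + \left(\left(152 - -100\right) + 1^{2}\right) \left(10 + 2 \cdot 4\right) = -295831 + \left(\left(152 + 100\right) + 1\right) \left(10 + 8\right) = -295831 + \left(252 + 1\right) 18 = -295831 + 253 \cdot 18 = -295831 + 4554 = -291277$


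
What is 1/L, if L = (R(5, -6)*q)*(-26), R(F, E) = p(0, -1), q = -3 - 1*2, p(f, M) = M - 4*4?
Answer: -1/2210 ≈ -0.00045249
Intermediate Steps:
p(f, M) = -16 + M (p(f, M) = M - 16 = -16 + M)
q = -5 (q = -3 - 2 = -5)
R(F, E) = -17 (R(F, E) = -16 - 1 = -17)
L = -2210 (L = -17*(-5)*(-26) = 85*(-26) = -2210)
1/L = 1/(-2210) = -1/2210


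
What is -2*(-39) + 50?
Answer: 128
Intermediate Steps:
-2*(-39) + 50 = 78 + 50 = 128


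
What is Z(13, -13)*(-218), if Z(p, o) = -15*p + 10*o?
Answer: 70850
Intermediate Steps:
Z(13, -13)*(-218) = (-15*13 + 10*(-13))*(-218) = (-195 - 130)*(-218) = -325*(-218) = 70850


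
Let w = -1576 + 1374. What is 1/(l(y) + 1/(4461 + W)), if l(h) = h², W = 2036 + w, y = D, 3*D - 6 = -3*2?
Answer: 6295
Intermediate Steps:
w = -202
D = 0 (D = 2 + (-3*2)/3 = 2 + (⅓)*(-6) = 2 - 2 = 0)
y = 0
W = 1834 (W = 2036 - 202 = 1834)
1/(l(y) + 1/(4461 + W)) = 1/(0² + 1/(4461 + 1834)) = 1/(0 + 1/6295) = 1/(1/6295) = 6295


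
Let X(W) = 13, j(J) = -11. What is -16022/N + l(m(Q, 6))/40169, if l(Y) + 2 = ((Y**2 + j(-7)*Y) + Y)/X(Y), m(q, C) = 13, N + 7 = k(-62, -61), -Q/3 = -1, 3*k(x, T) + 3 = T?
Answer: 1930763239/3414365 ≈ 565.48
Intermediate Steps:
k(x, T) = -1 + T/3
Q = 3 (Q = -3*(-1) = 3)
N = -85/3 (N = -7 + (-1 + (1/3)*(-61)) = -7 + (-1 - 61/3) = -7 - 64/3 = -85/3 ≈ -28.333)
l(Y) = -2 - 10*Y/13 + Y**2/13 (l(Y) = -2 + ((Y**2 - 11*Y) + Y)/13 = -2 + (Y**2 - 10*Y)*(1/13) = -2 + (-10*Y/13 + Y**2/13) = -2 - 10*Y/13 + Y**2/13)
-16022/N + l(m(Q, 6))/40169 = -16022/(-85/3) + (-2 - 10/13*13 + (1/13)*13**2)/40169 = -16022*(-3/85) + (-2 - 10 + (1/13)*169)*(1/40169) = 48066/85 + (-2 - 10 + 13)*(1/40169) = 48066/85 + 1*(1/40169) = 48066/85 + 1/40169 = 1930763239/3414365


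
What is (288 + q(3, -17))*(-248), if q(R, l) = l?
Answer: -67208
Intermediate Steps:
(288 + q(3, -17))*(-248) = (288 - 17)*(-248) = 271*(-248) = -67208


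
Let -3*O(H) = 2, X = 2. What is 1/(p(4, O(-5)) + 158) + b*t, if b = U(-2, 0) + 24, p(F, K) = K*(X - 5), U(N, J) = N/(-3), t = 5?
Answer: 59203/480 ≈ 123.34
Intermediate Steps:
O(H) = -⅔ (O(H) = -⅓*2 = -⅔)
U(N, J) = -N/3 (U(N, J) = N*(-⅓) = -N/3)
p(F, K) = -3*K (p(F, K) = K*(2 - 5) = K*(-3) = -3*K)
b = 74/3 (b = -⅓*(-2) + 24 = ⅔ + 24 = 74/3 ≈ 24.667)
1/(p(4, O(-5)) + 158) + b*t = 1/(-3*(-⅔) + 158) + (74/3)*5 = 1/(2 + 158) + 370/3 = 1/160 + 370/3 = 59203/480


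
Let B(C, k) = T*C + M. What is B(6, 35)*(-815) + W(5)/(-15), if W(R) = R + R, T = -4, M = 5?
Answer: 46453/3 ≈ 15484.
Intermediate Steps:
B(C, k) = 5 - 4*C (B(C, k) = -4*C + 5 = 5 - 4*C)
W(R) = 2*R
B(6, 35)*(-815) + W(5)/(-15) = (5 - 4*6)*(-815) + (2*5)/(-15) = (5 - 24)*(-815) + 10*(-1/15) = -19*(-815) - 2/3 = 15485 - 2/3 = 46453/3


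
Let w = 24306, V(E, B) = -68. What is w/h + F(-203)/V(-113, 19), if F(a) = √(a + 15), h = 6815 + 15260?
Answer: 24306/22075 - I*√47/34 ≈ 1.1011 - 0.20164*I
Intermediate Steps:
h = 22075
F(a) = √(15 + a)
w/h + F(-203)/V(-113, 19) = 24306/22075 + √(15 - 203)/(-68) = 24306*(1/22075) + √(-188)*(-1/68) = 24306/22075 + (2*I*√47)*(-1/68) = 24306/22075 - I*√47/34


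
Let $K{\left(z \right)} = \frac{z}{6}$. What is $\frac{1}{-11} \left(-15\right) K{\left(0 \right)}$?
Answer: $0$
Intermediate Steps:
$K{\left(z \right)} = \frac{z}{6}$ ($K{\left(z \right)} = z \frac{1}{6} = \frac{z}{6}$)
$\frac{1}{-11} \left(-15\right) K{\left(0 \right)} = \frac{1}{-11} \left(-15\right) \frac{1}{6} \cdot 0 = \left(- \frac{1}{11}\right) \left(-15\right) 0 = \frac{15}{11} \cdot 0 = 0$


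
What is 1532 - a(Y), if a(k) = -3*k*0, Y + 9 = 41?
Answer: 1532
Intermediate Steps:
Y = 32 (Y = -9 + 41 = 32)
a(k) = 0
1532 - a(Y) = 1532 - 1*0 = 1532 + 0 = 1532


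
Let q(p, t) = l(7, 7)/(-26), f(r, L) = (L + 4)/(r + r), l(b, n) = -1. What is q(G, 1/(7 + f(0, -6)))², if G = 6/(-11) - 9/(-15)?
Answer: 1/676 ≈ 0.0014793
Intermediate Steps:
G = 3/55 (G = 6*(-1/11) - 9*(-1/15) = -6/11 + ⅗ = 3/55 ≈ 0.054545)
f(r, L) = (4 + L)/(2*r) (f(r, L) = (4 + L)/((2*r)) = (4 + L)*(1/(2*r)) = (4 + L)/(2*r))
q(p, t) = 1/26 (q(p, t) = -1/(-26) = -1*(-1/26) = 1/26)
q(G, 1/(7 + f(0, -6)))² = (1/26)² = 1/676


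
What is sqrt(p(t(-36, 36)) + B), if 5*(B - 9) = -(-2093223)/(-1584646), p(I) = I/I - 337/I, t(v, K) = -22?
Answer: sqrt(47578075316171015)/43577765 ≈ 5.0054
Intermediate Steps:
p(I) = 1 - 337/I
B = 69215847/7923230 (B = 9 + (-(-2093223)/(-1584646))/5 = 9 + (-(-2093223)*(-1)/1584646)/5 = 9 + (-1*2093223/1584646)/5 = 9 + (1/5)*(-2093223/1584646) = 9 - 2093223/7923230 = 69215847/7923230 ≈ 8.7358)
sqrt(p(t(-36, 36)) + B) = sqrt((-337 - 22)/(-22) + 69215847/7923230) = sqrt(-1/22*(-359) + 69215847/7923230) = sqrt(359/22 + 69215847/7923230) = sqrt(1091797051/43577765) = sqrt(47578075316171015)/43577765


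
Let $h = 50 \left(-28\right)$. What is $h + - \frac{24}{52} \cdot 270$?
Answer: $- \frac{19820}{13} \approx -1524.6$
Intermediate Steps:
$h = -1400$
$h + - \frac{24}{52} \cdot 270 = -1400 + - \frac{24}{52} \cdot 270 = -1400 + \left(-24\right) \frac{1}{52} \cdot 270 = -1400 - \frac{1620}{13} = - \frac{19820}{13}$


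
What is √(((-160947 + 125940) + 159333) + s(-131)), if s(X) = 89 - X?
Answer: √124546 ≈ 352.91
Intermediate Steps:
√(((-160947 + 125940) + 159333) + s(-131)) = √(((-160947 + 125940) + 159333) + (89 - 1*(-131))) = √((-35007 + 159333) + (89 + 131)) = √(124326 + 220) = √124546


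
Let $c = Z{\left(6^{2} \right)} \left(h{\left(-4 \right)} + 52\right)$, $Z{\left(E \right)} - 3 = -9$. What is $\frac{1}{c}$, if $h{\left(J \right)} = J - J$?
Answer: $- \frac{1}{312} \approx -0.0032051$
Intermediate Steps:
$h{\left(J \right)} = 0$
$Z{\left(E \right)} = -6$ ($Z{\left(E \right)} = 3 - 9 = -6$)
$c = -312$ ($c = - 6 \left(0 + 52\right) = \left(-6\right) 52 = -312$)
$\frac{1}{c} = \frac{1}{-312} = - \frac{1}{312}$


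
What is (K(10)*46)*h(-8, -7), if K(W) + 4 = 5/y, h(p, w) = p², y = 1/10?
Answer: 135424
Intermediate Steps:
y = ⅒ ≈ 0.10000
K(W) = 46 (K(W) = -4 + 5/(⅒) = -4 + 5*10 = -4 + 50 = 46)
(K(10)*46)*h(-8, -7) = (46*46)*(-8)² = 2116*64 = 135424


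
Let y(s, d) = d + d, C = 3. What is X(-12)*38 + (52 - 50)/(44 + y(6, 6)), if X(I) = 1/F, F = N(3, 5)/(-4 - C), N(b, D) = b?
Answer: -7445/84 ≈ -88.631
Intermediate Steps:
y(s, d) = 2*d
F = -3/7 (F = 3/(-4 - 1*3) = 3/(-4 - 3) = 3/(-7) = 3*(-⅐) = -3/7 ≈ -0.42857)
X(I) = -7/3 (X(I) = 1/(-3/7) = -7/3)
X(-12)*38 + (52 - 50)/(44 + y(6, 6)) = -7/3*38 + (52 - 50)/(44 + 2*6) = -266/3 + 2/(44 + 12) = -266/3 + 2/56 = -266/3 + 2*(1/56) = -266/3 + 1/28 = -7445/84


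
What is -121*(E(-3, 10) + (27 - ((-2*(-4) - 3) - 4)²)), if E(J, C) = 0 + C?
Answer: -4356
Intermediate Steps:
E(J, C) = C
-121*(E(-3, 10) + (27 - ((-2*(-4) - 3) - 4)²)) = -121*(10 + (27 - ((-2*(-4) - 3) - 4)²)) = -121*(10 + (27 - ((8 - 3) - 4)²)) = -121*(10 + (27 - (5 - 4)²)) = -121*(10 + (27 - 1*1²)) = -121*(10 + (27 - 1*1)) = -121*(10 + (27 - 1)) = -121*(10 + 26) = -121*36 = -4356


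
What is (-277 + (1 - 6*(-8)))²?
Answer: 51984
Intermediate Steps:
(-277 + (1 - 6*(-8)))² = (-277 + (1 + 48))² = (-277 + 49)² = (-228)² = 51984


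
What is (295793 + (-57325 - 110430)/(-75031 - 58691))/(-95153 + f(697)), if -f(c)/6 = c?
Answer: -39554199301/13283274870 ≈ -2.9777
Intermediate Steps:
f(c) = -6*c
(295793 + (-57325 - 110430)/(-75031 - 58691))/(-95153 + f(697)) = (295793 + (-57325 - 110430)/(-75031 - 58691))/(-95153 - 6*697) = (295793 - 167755/(-133722))/(-95153 - 4182) = (295793 - 167755*(-1/133722))/(-99335) = (295793 + 167755/133722)*(-1/99335) = (39554199301/133722)*(-1/99335) = -39554199301/13283274870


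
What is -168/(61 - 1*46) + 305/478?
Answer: -25243/2390 ≈ -10.562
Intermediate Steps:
-168/(61 - 1*46) + 305/478 = -168/(61 - 46) + 305*(1/478) = -168/15 + 305/478 = -168*1/15 + 305/478 = -56/5 + 305/478 = -25243/2390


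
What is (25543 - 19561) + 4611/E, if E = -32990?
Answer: 197341569/32990 ≈ 5981.9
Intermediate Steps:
(25543 - 19561) + 4611/E = (25543 - 19561) + 4611/(-32990) = 5982 + 4611*(-1/32990) = 5982 - 4611/32990 = 197341569/32990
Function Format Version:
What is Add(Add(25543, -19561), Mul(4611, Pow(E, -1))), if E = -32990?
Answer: Rational(197341569, 32990) ≈ 5981.9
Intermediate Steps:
Add(Add(25543, -19561), Mul(4611, Pow(E, -1))) = Add(Add(25543, -19561), Mul(4611, Pow(-32990, -1))) = Add(5982, Mul(4611, Rational(-1, 32990))) = Add(5982, Rational(-4611, 32990)) = Rational(197341569, 32990)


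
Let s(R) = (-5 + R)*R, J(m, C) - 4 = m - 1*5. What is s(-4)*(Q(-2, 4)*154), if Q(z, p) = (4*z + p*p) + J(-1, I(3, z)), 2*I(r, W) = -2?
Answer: 33264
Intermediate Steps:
I(r, W) = -1 (I(r, W) = (½)*(-2) = -1)
J(m, C) = -1 + m (J(m, C) = 4 + (m - 1*5) = 4 + (m - 5) = 4 + (-5 + m) = -1 + m)
s(R) = R*(-5 + R)
Q(z, p) = -2 + p² + 4*z (Q(z, p) = (4*z + p*p) + (-1 - 1) = (4*z + p²) - 2 = (p² + 4*z) - 2 = -2 + p² + 4*z)
s(-4)*(Q(-2, 4)*154) = (-4*(-5 - 4))*((-2 + 4² + 4*(-2))*154) = (-4*(-9))*((-2 + 16 - 8)*154) = 36*(6*154) = 36*924 = 33264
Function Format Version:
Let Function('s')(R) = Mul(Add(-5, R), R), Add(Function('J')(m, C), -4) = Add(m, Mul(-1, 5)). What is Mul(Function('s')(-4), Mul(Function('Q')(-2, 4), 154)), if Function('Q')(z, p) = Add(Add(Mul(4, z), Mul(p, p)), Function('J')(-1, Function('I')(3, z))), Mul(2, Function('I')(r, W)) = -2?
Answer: 33264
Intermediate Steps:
Function('I')(r, W) = -1 (Function('I')(r, W) = Mul(Rational(1, 2), -2) = -1)
Function('J')(m, C) = Add(-1, m) (Function('J')(m, C) = Add(4, Add(m, Mul(-1, 5))) = Add(4, Add(m, -5)) = Add(4, Add(-5, m)) = Add(-1, m))
Function('s')(R) = Mul(R, Add(-5, R))
Function('Q')(z, p) = Add(-2, Pow(p, 2), Mul(4, z)) (Function('Q')(z, p) = Add(Add(Mul(4, z), Mul(p, p)), Add(-1, -1)) = Add(Add(Mul(4, z), Pow(p, 2)), -2) = Add(Add(Pow(p, 2), Mul(4, z)), -2) = Add(-2, Pow(p, 2), Mul(4, z)))
Mul(Function('s')(-4), Mul(Function('Q')(-2, 4), 154)) = Mul(Mul(-4, Add(-5, -4)), Mul(Add(-2, Pow(4, 2), Mul(4, -2)), 154)) = Mul(Mul(-4, -9), Mul(Add(-2, 16, -8), 154)) = Mul(36, Mul(6, 154)) = Mul(36, 924) = 33264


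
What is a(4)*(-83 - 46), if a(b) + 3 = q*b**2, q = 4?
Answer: -7869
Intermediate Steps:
a(b) = -3 + 4*b**2
a(4)*(-83 - 46) = (-3 + 4*4**2)*(-83 - 46) = (-3 + 4*16)*(-129) = (-3 + 64)*(-129) = 61*(-129) = -7869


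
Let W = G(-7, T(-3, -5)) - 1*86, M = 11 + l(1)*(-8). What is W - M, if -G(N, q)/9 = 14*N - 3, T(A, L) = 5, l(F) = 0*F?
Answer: 812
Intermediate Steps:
l(F) = 0
G(N, q) = 27 - 126*N (G(N, q) = -9*(14*N - 3) = -9*(-3 + 14*N) = 27 - 126*N)
M = 11 (M = 11 + 0*(-8) = 11 + 0 = 11)
W = 823 (W = (27 - 126*(-7)) - 1*86 = (27 + 882) - 86 = 909 - 86 = 823)
W - M = 823 - 1*11 = 823 - 11 = 812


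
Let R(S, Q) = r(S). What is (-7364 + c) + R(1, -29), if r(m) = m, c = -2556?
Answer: -9919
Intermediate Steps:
R(S, Q) = S
(-7364 + c) + R(1, -29) = (-7364 - 2556) + 1 = -9920 + 1 = -9919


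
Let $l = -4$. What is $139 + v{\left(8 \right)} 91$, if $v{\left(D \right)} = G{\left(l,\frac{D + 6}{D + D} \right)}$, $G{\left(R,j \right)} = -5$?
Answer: $-316$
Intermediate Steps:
$v{\left(D \right)} = -5$
$139 + v{\left(8 \right)} 91 = 139 - 455 = -316$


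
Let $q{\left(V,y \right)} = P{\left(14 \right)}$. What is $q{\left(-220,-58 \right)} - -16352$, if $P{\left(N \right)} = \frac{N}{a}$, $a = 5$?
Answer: $\frac{81774}{5} \approx 16355.0$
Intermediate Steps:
$P{\left(N \right)} = \frac{N}{5}$
$q{\left(V,y \right)} = \frac{14}{5}$ ($q{\left(V,y \right)} = \frac{1}{5} \cdot 14 = \frac{14}{5}$)
$q{\left(-220,-58 \right)} - -16352 = \frac{14}{5} - -16352 = \frac{14}{5} + 16352 = \frac{81774}{5}$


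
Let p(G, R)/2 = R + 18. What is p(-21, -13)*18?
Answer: 180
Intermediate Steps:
p(G, R) = 36 + 2*R (p(G, R) = 2*(R + 18) = 2*(18 + R) = 36 + 2*R)
p(-21, -13)*18 = (36 + 2*(-13))*18 = (36 - 26)*18 = 10*18 = 180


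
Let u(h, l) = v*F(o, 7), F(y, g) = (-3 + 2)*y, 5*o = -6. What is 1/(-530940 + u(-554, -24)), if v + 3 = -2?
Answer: -1/530946 ≈ -1.8834e-6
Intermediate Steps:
o = -6/5 (o = (⅕)*(-6) = -6/5 ≈ -1.2000)
F(y, g) = -y
v = -5 (v = -3 - 2 = -5)
u(h, l) = -6 (u(h, l) = -(-5)*(-6)/5 = -5*6/5 = -6)
1/(-530940 + u(-554, -24)) = 1/(-530940 - 6) = 1/(-530946) = -1/530946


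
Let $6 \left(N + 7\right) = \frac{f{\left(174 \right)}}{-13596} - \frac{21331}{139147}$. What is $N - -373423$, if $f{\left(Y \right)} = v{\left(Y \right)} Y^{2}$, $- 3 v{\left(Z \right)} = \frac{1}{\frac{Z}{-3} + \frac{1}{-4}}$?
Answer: $\frac{82300754944262101}{220399664298} \approx 3.7342 \cdot 10^{5}$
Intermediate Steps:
$v{\left(Z \right)} = - \frac{1}{3 \left(- \frac{1}{4} - \frac{Z}{3}\right)}$ ($v{\left(Z \right)} = - \frac{1}{3 \left(\frac{Z}{-3} + \frac{1}{-4}\right)} = - \frac{1}{3 \left(Z \left(- \frac{1}{3}\right) - \frac{1}{4}\right)} = - \frac{1}{3 \left(- \frac{Z}{3} - \frac{1}{4}\right)} = - \frac{1}{3 \left(- \frac{1}{4} - \frac{Z}{3}\right)}$)
$f{\left(Y \right)} = \frac{4 Y^{2}}{3 + 4 Y}$ ($f{\left(Y \right)} = \frac{4}{3 + 4 Y} Y^{2} = \frac{4 Y^{2}}{3 + 4 Y}$)
$N = - \frac{1548896889953}{220399664298}$ ($N = -7 + \frac{\frac{4 \cdot 174^{2} \frac{1}{3 + 4 \cdot 174}}{-13596} - \frac{21331}{139147}}{6} = -7 + \frac{4 \cdot 30276 \frac{1}{3 + 696} \left(- \frac{1}{13596}\right) - \frac{21331}{139147}}{6} = -7 + \frac{4 \cdot 30276 \cdot \frac{1}{699} \left(- \frac{1}{13596}\right) - \frac{21331}{139147}}{6} = -7 + \frac{\frac{40368}{233} \left(- \frac{1}{13596}\right) - \frac{21331}{139147}}{6} = -7 + \frac{- \frac{3364}{263989} - \frac{21331}{139147}}{6} = -7 + \frac{1}{6} \left(- \frac{6099239867}{36733277383}\right) = -7 - \frac{6099239867}{220399664298} = - \frac{1548896889953}{220399664298} \approx -7.0277$)
$N - -373423 = - \frac{1548896889953}{220399664298} - -373423 = - \frac{1548896889953}{220399664298} + 373423 = \frac{82300754944262101}{220399664298}$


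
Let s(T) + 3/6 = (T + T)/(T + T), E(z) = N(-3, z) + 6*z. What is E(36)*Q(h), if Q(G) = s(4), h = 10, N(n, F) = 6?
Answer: 111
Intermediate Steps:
E(z) = 6 + 6*z
s(T) = ½ (s(T) = -½ + (T + T)/(T + T) = -½ + (2*T)/((2*T)) = -½ + (2*T)*(1/(2*T)) = -½ + 1 = ½)
Q(G) = ½
E(36)*Q(h) = (6 + 6*36)*(½) = (6 + 216)*(½) = 222*(½) = 111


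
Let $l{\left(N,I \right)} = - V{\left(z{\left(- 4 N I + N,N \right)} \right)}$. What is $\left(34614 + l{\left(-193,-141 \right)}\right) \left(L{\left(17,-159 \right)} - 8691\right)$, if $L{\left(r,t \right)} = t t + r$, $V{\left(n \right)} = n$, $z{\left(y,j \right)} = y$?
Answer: $2385745013$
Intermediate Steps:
$L{\left(r,t \right)} = r + t^{2}$ ($L{\left(r,t \right)} = t^{2} + r = r + t^{2}$)
$l{\left(N,I \right)} = - N + 4 I N$ ($l{\left(N,I \right)} = - (- 4 N I + N) = - (- 4 I N + N) = - (N - 4 I N) = - N + 4 I N$)
$\left(34614 + l{\left(-193,-141 \right)}\right) \left(L{\left(17,-159 \right)} - 8691\right) = \left(34614 - 193 \left(-1 + 4 \left(-141\right)\right)\right) \left(\left(17 + \left(-159\right)^{2}\right) - 8691\right) = \left(34614 - 193 \left(-1 - 564\right)\right) \left(\left(17 + 25281\right) - 8691\right) = \left(34614 - -109045\right) \left(25298 - 8691\right) = \left(34614 + 109045\right) 16607 = 143659 \cdot 16607 = 2385745013$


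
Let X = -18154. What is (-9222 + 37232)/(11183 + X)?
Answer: -28010/6971 ≈ -4.0181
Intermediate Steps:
(-9222 + 37232)/(11183 + X) = (-9222 + 37232)/(11183 - 18154) = 28010/(-6971) = 28010*(-1/6971) = -28010/6971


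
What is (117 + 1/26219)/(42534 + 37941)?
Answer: 3067624/2109974025 ≈ 0.0014539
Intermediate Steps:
(117 + 1/26219)/(42534 + 37941) = (117 + 1/26219)/80475 = (3067624/26219)*(1/80475) = 3067624/2109974025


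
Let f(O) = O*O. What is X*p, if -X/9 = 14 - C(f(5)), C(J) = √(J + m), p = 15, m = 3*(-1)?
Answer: -1890 + 135*√22 ≈ -1256.8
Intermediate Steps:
m = -3
f(O) = O²
C(J) = √(-3 + J) (C(J) = √(J - 3) = √(-3 + J))
X = -126 + 9*√22 (X = -9*(14 - √(-3 + 5²)) = -9*(14 - √(-3 + 25)) = -9*(14 - √22) = -126 + 9*√22 ≈ -83.786)
X*p = (-126 + 9*√22)*15 = -1890 + 135*√22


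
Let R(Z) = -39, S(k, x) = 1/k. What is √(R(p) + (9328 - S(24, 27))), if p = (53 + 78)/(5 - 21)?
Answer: √1337610/12 ≈ 96.379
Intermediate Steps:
p = -131/16 (p = 131/(-16) = 131*(-1/16) = -131/16 ≈ -8.1875)
√(R(p) + (9328 - S(24, 27))) = √(-39 + (9328 - 1/24)) = √(-39 + 223871/24) = √(222935/24) = √1337610/12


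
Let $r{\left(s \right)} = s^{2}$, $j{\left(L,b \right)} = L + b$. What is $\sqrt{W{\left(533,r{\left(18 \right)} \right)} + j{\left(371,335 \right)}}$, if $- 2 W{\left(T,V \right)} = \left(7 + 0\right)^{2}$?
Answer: $\frac{\sqrt{2726}}{2} \approx 26.106$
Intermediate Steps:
$W{\left(T,V \right)} = - \frac{49}{2}$ ($W{\left(T,V \right)} = - \frac{\left(7 + 0\right)^{2}}{2} = - \frac{7^{2}}{2} = \left(- \frac{1}{2}\right) 49 = - \frac{49}{2}$)
$\sqrt{W{\left(533,r{\left(18 \right)} \right)} + j{\left(371,335 \right)}} = \sqrt{- \frac{49}{2} + \left(371 + 335\right)} = \sqrt{- \frac{49}{2} + 706} = \sqrt{\frac{1363}{2}} = \frac{\sqrt{2726}}{2}$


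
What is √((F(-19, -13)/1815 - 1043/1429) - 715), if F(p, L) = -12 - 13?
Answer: I*√1591658321433/47157 ≈ 26.753*I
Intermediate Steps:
F(p, L) = -25
√((F(-19, -13)/1815 - 1043/1429) - 715) = √((-25/1815 - 1043/1429) - 715) = √((-25*1/1815 - 1043*1/1429) - 715) = √((-5/363 - 1043/1429) - 715) = √(-385754/518727 - 715) = √(-371275559/518727) = I*√1591658321433/47157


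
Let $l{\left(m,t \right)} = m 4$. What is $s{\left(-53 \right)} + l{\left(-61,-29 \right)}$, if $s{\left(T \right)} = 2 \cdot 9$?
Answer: $-226$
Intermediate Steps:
$s{\left(T \right)} = 18$
$l{\left(m,t \right)} = 4 m$
$s{\left(-53 \right)} + l{\left(-61,-29 \right)} = 18 + 4 \left(-61\right) = 18 - 244 = -226$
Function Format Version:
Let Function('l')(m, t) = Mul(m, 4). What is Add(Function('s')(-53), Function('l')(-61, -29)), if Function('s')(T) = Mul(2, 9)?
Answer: -226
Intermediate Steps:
Function('s')(T) = 18
Function('l')(m, t) = Mul(4, m)
Add(Function('s')(-53), Function('l')(-61, -29)) = Add(18, Mul(4, -61)) = Add(18, -244) = -226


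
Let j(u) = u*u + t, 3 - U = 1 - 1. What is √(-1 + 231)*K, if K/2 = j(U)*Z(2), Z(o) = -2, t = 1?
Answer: -40*√230 ≈ -606.63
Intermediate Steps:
U = 3 (U = 3 - (1 - 1) = 3 - 1*0 = 3 + 0 = 3)
j(u) = 1 + u² (j(u) = u*u + 1 = u² + 1 = 1 + u²)
K = -40 (K = 2*((1 + 3²)*(-2)) = 2*((1 + 9)*(-2)) = 2*(10*(-2)) = 2*(-20) = -40)
√(-1 + 231)*K = √(-1 + 231)*(-40) = √230*(-40) = -40*√230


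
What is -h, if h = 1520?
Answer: -1520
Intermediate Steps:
-h = -1*1520 = -1520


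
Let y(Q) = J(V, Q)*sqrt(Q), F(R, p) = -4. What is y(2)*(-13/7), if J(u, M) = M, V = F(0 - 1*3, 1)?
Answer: -26*sqrt(2)/7 ≈ -5.2528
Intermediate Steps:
V = -4
y(Q) = Q**(3/2) (y(Q) = Q*sqrt(Q) = Q**(3/2))
y(2)*(-13/7) = 2**(3/2)*(-13/7) = (2*sqrt(2))*(-13*1/7) = (2*sqrt(2))*(-13/7) = -26*sqrt(2)/7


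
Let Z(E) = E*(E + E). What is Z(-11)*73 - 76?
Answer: 17590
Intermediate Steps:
Z(E) = 2*E² (Z(E) = E*(2*E) = 2*E²)
Z(-11)*73 - 76 = (2*(-11)²)*73 - 76 = (2*121)*73 - 76 = 242*73 - 76 = 17666 - 76 = 17590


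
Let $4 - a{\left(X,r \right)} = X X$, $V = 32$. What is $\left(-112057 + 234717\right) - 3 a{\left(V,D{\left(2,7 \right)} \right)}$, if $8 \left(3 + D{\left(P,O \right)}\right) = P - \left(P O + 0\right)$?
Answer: $125720$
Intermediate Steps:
$D{\left(P,O \right)} = -3 + \frac{P}{8} - \frac{O P}{8}$ ($D{\left(P,O \right)} = -3 + \frac{P - \left(P O + 0\right)}{8} = -3 + \frac{P - \left(O P + 0\right)}{8} = -3 + \frac{P - O P}{8} = -3 - \left(- \frac{P}{8} + \frac{O P}{8}\right) = -3 + \frac{P}{8} - \frac{O P}{8}$)
$a{\left(X,r \right)} = 4 - X^{2}$ ($a{\left(X,r \right)} = 4 - X X = 4 - X^{2}$)
$\left(-112057 + 234717\right) - 3 a{\left(V,D{\left(2,7 \right)} \right)} = \left(-112057 + 234717\right) - 3 \left(4 - 32^{2}\right) = 122660 - 3 \left(4 - 1024\right) = 122660 - -3060 = 122660 + 3060 = 125720$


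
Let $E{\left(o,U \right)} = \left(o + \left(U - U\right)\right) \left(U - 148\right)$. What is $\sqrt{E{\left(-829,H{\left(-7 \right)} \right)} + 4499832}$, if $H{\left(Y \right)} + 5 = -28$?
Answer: $\sqrt{4649881} \approx 2156.4$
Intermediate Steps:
$H{\left(Y \right)} = -33$ ($H{\left(Y \right)} = -5 - 28 = -33$)
$E{\left(o,U \right)} = o \left(-148 + U\right)$ ($E{\left(o,U \right)} = \left(o + 0\right) \left(-148 + U\right) = o \left(-148 + U\right)$)
$\sqrt{E{\left(-829,H{\left(-7 \right)} \right)} + 4499832} = \sqrt{- 829 \left(-148 - 33\right) + 4499832} = \sqrt{\left(-829\right) \left(-181\right) + 4499832} = \sqrt{150049 + 4499832} = \sqrt{4649881}$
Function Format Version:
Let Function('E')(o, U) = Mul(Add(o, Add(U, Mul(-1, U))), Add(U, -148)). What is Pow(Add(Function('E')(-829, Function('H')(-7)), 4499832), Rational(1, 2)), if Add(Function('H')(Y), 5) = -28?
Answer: Pow(4649881, Rational(1, 2)) ≈ 2156.4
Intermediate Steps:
Function('H')(Y) = -33 (Function('H')(Y) = Add(-5, -28) = -33)
Function('E')(o, U) = Mul(o, Add(-148, U)) (Function('E')(o, U) = Mul(Add(o, 0), Add(-148, U)) = Mul(o, Add(-148, U)))
Pow(Add(Function('E')(-829, Function('H')(-7)), 4499832), Rational(1, 2)) = Pow(Add(Mul(-829, Add(-148, -33)), 4499832), Rational(1, 2)) = Pow(Add(Mul(-829, -181), 4499832), Rational(1, 2)) = Pow(Add(150049, 4499832), Rational(1, 2)) = Pow(4649881, Rational(1, 2))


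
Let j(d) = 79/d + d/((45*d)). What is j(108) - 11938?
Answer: -6446113/540 ≈ -11937.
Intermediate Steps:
j(d) = 1/45 + 79/d (j(d) = 79/d + d*(1/(45*d)) = 79/d + 1/45 = 1/45 + 79/d)
j(108) - 11938 = (1/45)*(3555 + 108)/108 - 11938 = (1/45)*(1/108)*3663 - 11938 = 407/540 - 11938 = -6446113/540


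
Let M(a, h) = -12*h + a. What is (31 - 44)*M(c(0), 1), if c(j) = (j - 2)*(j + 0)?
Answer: 156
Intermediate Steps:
c(j) = j*(-2 + j) (c(j) = (-2 + j)*j = j*(-2 + j))
M(a, h) = a - 12*h
(31 - 44)*M(c(0), 1) = (31 - 44)*(0*(-2 + 0) - 12*1) = -13*(0*(-2) - 12) = -13*(0 - 12) = -13*(-12) = 156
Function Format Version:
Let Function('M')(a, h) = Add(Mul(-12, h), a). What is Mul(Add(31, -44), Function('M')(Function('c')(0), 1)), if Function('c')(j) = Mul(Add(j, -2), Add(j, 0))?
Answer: 156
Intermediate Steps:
Function('c')(j) = Mul(j, Add(-2, j)) (Function('c')(j) = Mul(Add(-2, j), j) = Mul(j, Add(-2, j)))
Function('M')(a, h) = Add(a, Mul(-12, h))
Mul(Add(31, -44), Function('M')(Function('c')(0), 1)) = Mul(Add(31, -44), Add(Mul(0, Add(-2, 0)), Mul(-12, 1))) = Mul(-13, Add(Mul(0, -2), -12)) = Mul(-13, Add(0, -12)) = Mul(-13, -12) = 156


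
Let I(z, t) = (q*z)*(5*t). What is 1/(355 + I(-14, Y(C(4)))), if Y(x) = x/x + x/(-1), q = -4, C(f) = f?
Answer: -1/485 ≈ -0.0020619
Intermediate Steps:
Y(x) = 1 - x (Y(x) = 1 + x*(-1) = 1 - x)
I(z, t) = -20*t*z (I(z, t) = (-4*z)*(5*t) = -20*t*z)
1/(355 + I(-14, Y(C(4)))) = 1/(355 - 20*(1 - 1*4)*(-14)) = 1/(355 - 20*(1 - 4)*(-14)) = 1/(355 - 20*(-3)*(-14)) = 1/(355 - 840) = 1/(-485) = -1/485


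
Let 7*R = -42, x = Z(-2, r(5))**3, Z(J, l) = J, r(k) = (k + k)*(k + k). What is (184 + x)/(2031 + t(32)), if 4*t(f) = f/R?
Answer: 528/6089 ≈ 0.086714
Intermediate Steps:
r(k) = 4*k**2 (r(k) = (2*k)*(2*k) = 4*k**2)
x = -8 (x = (-2)**3 = -8)
R = -6 (R = (1/7)*(-42) = -6)
t(f) = -f/24 (t(f) = (f/(-6))/4 = (f*(-1/6))/4 = (-f/6)/4 = -f/24)
(184 + x)/(2031 + t(32)) = (184 - 8)/(2031 - 1/24*32) = 176/(2031 - 4/3) = 176/(6089/3) = 176*(3/6089) = 528/6089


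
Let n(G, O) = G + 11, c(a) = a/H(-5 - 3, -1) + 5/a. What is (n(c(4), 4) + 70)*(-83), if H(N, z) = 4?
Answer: -27639/4 ≈ -6909.8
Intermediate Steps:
c(a) = 5/a + a/4 (c(a) = a/4 + 5/a = 5/a + a/4)
n(G, O) = 11 + G
(n(c(4), 4) + 70)*(-83) = ((11 + (5/4 + (¼)*4)) + 70)*(-83) = ((11 + (5*(¼) + 1)) + 70)*(-83) = ((11 + (5/4 + 1)) + 70)*(-83) = ((11 + 9/4) + 70)*(-83) = (53/4 + 70)*(-83) = (333/4)*(-83) = -27639/4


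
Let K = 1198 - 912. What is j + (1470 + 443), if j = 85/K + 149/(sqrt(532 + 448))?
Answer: 547203/286 + 149*sqrt(5)/70 ≈ 1918.1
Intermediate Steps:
K = 286
j = 85/286 + 149*sqrt(5)/70 (j = 85/286 + 149/(sqrt(532 + 448)) = 85*(1/286) + 149/(sqrt(980)) = 85/286 + 149/((14*sqrt(5))) = 85/286 + 149*(sqrt(5)/70) = 85/286 + 149*sqrt(5)/70 ≈ 5.0568)
j + (1470 + 443) = (85/286 + 149*sqrt(5)/70) + (1470 + 443) = (85/286 + 149*sqrt(5)/70) + 1913 = 547203/286 + 149*sqrt(5)/70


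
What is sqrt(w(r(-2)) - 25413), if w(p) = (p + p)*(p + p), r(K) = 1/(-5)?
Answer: I*sqrt(635321)/5 ≈ 159.41*I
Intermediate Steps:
r(K) = -1/5
w(p) = 4*p**2 (w(p) = (2*p)*(2*p) = 4*p**2)
sqrt(w(r(-2)) - 25413) = sqrt(4*(-1/5)**2 - 25413) = sqrt(4*(1/25) - 25413) = sqrt(4/25 - 25413) = sqrt(-635321/25) = I*sqrt(635321)/5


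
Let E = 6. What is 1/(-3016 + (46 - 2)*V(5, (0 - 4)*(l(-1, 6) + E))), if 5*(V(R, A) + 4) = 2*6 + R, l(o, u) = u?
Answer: -5/15212 ≈ -0.00032869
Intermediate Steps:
V(R, A) = -8/5 + R/5 (V(R, A) = -4 + (2*6 + R)/5 = -4 + (12 + R)/5 = -4 + (12/5 + R/5) = -8/5 + R/5)
1/(-3016 + (46 - 2)*V(5, (0 - 4)*(l(-1, 6) + E))) = 1/(-3016 + (46 - 2)*(-8/5 + (⅕)*5)) = 1/(-3016 + 44*(-8/5 + 1)) = 1/(-3016 + 44*(-⅗)) = 1/(-3016 - 132/5) = 1/(-15212/5) = -5/15212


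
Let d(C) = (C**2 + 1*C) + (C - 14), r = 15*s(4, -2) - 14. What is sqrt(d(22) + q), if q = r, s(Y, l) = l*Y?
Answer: 2*sqrt(95) ≈ 19.494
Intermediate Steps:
s(Y, l) = Y*l
r = -134 (r = 15*(4*(-2)) - 14 = 15*(-8) - 14 = -120 - 14 = -134)
d(C) = -14 + C**2 + 2*C (d(C) = (C**2 + C) + (-14 + C) = (C + C**2) + (-14 + C) = -14 + C**2 + 2*C)
q = -134
sqrt(d(22) + q) = sqrt((-14 + 22**2 + 2*22) - 134) = sqrt((-14 + 484 + 44) - 134) = sqrt(514 - 134) = sqrt(380) = 2*sqrt(95)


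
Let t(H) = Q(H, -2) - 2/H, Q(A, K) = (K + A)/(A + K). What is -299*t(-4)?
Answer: -897/2 ≈ -448.50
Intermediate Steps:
Q(A, K) = 1 (Q(A, K) = (A + K)/(A + K) = 1)
t(H) = 1 - 2/H
-299*t(-4) = -299*(-2 - 4)/(-4) = -(-299)*(-6)/4 = -299*3/2 = -897/2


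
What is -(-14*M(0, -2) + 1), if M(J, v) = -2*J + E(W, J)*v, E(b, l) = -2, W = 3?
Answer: 55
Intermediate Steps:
M(J, v) = -2*J - 2*v
-(-14*M(0, -2) + 1) = -(-14*(-2*0 - 2*(-2)) + 1) = -(-14*(0 + 4) + 1) = -(-14*4 + 1) = -(-56 + 1) = -1*(-55) = 55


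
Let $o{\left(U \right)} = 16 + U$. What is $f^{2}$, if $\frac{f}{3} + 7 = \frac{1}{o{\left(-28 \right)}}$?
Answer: $\frac{7225}{16} \approx 451.56$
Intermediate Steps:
$f = - \frac{85}{4}$ ($f = -21 + \frac{3}{16 - 28} = -21 + \frac{3}{-12} = -21 + 3 \left(- \frac{1}{12}\right) = -21 - \frac{1}{4} = - \frac{85}{4} \approx -21.25$)
$f^{2} = \left(- \frac{85}{4}\right)^{2} = \frac{7225}{16}$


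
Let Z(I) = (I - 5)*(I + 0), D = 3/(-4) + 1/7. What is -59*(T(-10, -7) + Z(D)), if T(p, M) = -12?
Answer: 397601/784 ≈ 507.14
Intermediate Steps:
D = -17/28 (D = 3*(-¼) + 1*(⅐) = -¾ + ⅐ = -17/28 ≈ -0.60714)
Z(I) = I*(-5 + I) (Z(I) = (-5 + I)*I = I*(-5 + I))
-59*(T(-10, -7) + Z(D)) = -59*(-12 - 17*(-5 - 17/28)/28) = -59*(-12 - 17/28*(-157/28)) = -59*(-12 + 2669/784) = -59*(-6739/784) = 397601/784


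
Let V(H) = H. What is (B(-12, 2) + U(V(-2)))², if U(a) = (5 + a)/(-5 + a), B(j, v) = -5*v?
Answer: 5329/49 ≈ 108.76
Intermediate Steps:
U(a) = (5 + a)/(-5 + a)
(B(-12, 2) + U(V(-2)))² = (-5*2 + (5 - 2)/(-5 - 2))² = (-10 + 3/(-7))² = (-10 - ⅐*3)² = (-10 - 3/7)² = (-73/7)² = 5329/49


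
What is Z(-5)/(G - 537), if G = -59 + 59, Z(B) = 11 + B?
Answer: -2/179 ≈ -0.011173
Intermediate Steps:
G = 0
Z(-5)/(G - 537) = (11 - 5)/(0 - 537) = 6/(-537) = 6*(-1/537) = -2/179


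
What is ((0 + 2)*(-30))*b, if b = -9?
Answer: 540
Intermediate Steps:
((0 + 2)*(-30))*b = ((0 + 2)*(-30))*(-9) = (2*(-30))*(-9) = -60*(-9) = 540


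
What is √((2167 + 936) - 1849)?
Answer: √1254 ≈ 35.412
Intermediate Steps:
√((2167 + 936) - 1849) = √(3103 - 1849) = √1254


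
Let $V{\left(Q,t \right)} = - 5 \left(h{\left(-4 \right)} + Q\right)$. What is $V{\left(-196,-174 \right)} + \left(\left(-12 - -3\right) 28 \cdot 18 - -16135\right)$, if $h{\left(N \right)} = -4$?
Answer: $12599$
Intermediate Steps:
$V{\left(Q,t \right)} = 20 - 5 Q$ ($V{\left(Q,t \right)} = - 5 \left(-4 + Q\right) = 20 - 5 Q$)
$V{\left(-196,-174 \right)} + \left(\left(-12 - -3\right) 28 \cdot 18 - -16135\right) = \left(20 - -980\right) + \left(\left(-12 - -3\right) 28 \cdot 18 - -16135\right) = \left(20 + 980\right) + \left(\left(-12 + 3\right) 28 \cdot 18 + 16135\right) = 1000 + \left(\left(-9\right) 28 \cdot 18 + 16135\right) = 1000 + \left(\left(-252\right) 18 + 16135\right) = 1000 + \left(-4536 + 16135\right) = 1000 + 11599 = 12599$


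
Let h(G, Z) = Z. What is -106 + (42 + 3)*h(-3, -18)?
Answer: -916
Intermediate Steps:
-106 + (42 + 3)*h(-3, -18) = -106 + (42 + 3)*(-18) = -106 + 45*(-18) = -106 - 810 = -916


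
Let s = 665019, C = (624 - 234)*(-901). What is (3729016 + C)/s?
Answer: 3377626/665019 ≈ 5.0790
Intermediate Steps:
C = -351390 (C = 390*(-901) = -351390)
(3729016 + C)/s = (3729016 - 351390)/665019 = 3377626*(1/665019) = 3377626/665019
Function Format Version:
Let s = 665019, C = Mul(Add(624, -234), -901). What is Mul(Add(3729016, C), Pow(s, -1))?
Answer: Rational(3377626, 665019) ≈ 5.0790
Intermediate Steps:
C = -351390 (C = Mul(390, -901) = -351390)
Mul(Add(3729016, C), Pow(s, -1)) = Mul(Add(3729016, -351390), Pow(665019, -1)) = Mul(3377626, Rational(1, 665019)) = Rational(3377626, 665019)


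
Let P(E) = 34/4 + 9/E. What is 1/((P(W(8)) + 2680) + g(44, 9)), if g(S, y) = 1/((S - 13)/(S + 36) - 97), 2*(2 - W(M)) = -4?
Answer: 30916/83186907 ≈ 0.00037165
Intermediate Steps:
W(M) = 4 (W(M) = 2 - ½*(-4) = 2 + 2 = 4)
g(S, y) = 1/(-97 + (-13 + S)/(36 + S)) (g(S, y) = 1/((-13 + S)/(36 + S) - 97) = 1/(-97 + (-13 + S)/(36 + S)))
P(E) = 17/2 + 9/E (P(E) = 34*(¼) + 9/E = 17/2 + 9/E)
1/((P(W(8)) + 2680) + g(44, 9)) = 1/(((17/2 + 9/4) + 2680) + (-36 - 1*44)/(3505 + 96*44)) = 1/(((17/2 + 9*(¼)) + 2680) + (-36 - 44)/(3505 + 4224)) = 1/(((17/2 + 9/4) + 2680) - 80/7729) = 1/((43/4 + 2680) + (1/7729)*(-80)) = 1/(10763/4 - 80/7729) = 1/(83186907/30916) = 30916/83186907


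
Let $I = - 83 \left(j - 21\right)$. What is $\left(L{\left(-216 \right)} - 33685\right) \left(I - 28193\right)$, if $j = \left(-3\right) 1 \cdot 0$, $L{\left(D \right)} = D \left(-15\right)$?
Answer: $805270250$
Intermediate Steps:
$L{\left(D \right)} = - 15 D$
$j = 0$ ($j = \left(-3\right) 0 = 0$)
$I = 1743$ ($I = - 83 \left(0 - 21\right) = \left(-83\right) \left(-21\right) = 1743$)
$\left(L{\left(-216 \right)} - 33685\right) \left(I - 28193\right) = \left(\left(-15\right) \left(-216\right) - 33685\right) \left(1743 - 28193\right) = \left(3240 - 33685\right) \left(-26450\right) = \left(-30445\right) \left(-26450\right) = 805270250$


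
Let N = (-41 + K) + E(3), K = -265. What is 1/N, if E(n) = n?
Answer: -1/303 ≈ -0.0033003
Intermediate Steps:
N = -303 (N = (-41 - 265) + 3 = -306 + 3 = -303)
1/N = 1/(-303) = -1/303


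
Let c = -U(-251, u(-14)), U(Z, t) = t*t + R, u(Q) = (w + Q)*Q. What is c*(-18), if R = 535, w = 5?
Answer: 295398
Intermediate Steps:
u(Q) = Q*(5 + Q) (u(Q) = (5 + Q)*Q = Q*(5 + Q))
U(Z, t) = 535 + t**2 (U(Z, t) = t*t + 535 = t**2 + 535 = 535 + t**2)
c = -16411 (c = -(535 + (-14*(5 - 14))**2) = -(535 + (-14*(-9))**2) = -(535 + 126**2) = -(535 + 15876) = -1*16411 = -16411)
c*(-18) = -16411*(-18) = 295398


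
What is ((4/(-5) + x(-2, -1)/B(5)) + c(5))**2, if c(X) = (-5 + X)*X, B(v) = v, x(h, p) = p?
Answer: 1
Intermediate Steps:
c(X) = X*(-5 + X)
((4/(-5) + x(-2, -1)/B(5)) + c(5))**2 = ((4/(-5) - 1/5) + 5*(-5 + 5))**2 = ((4*(-1/5) - 1*1/5) + 5*0)**2 = ((-4/5 - 1/5) + 0)**2 = (-1 + 0)**2 = (-1)**2 = 1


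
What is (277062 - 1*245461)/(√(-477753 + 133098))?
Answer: -31601*I*√4255/38295 ≈ -53.828*I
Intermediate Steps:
(277062 - 1*245461)/(√(-477753 + 133098)) = (277062 - 245461)/(√(-344655)) = 31601/((9*I*√4255)) = 31601*(-I*√4255/38295) = -31601*I*√4255/38295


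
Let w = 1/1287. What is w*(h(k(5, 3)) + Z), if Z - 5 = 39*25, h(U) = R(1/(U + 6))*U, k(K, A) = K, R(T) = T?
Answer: 3595/4719 ≈ 0.76181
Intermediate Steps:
h(U) = U/(6 + U) (h(U) = U/(U + 6) = U/(6 + U))
Z = 980 (Z = 5 + 39*25 = 5 + 975 = 980)
w = 1/1287 ≈ 0.00077700
w*(h(k(5, 3)) + Z) = (5/(6 + 5) + 980)/1287 = (5/11 + 980)/1287 = (1/1287)*(10785/11) = 3595/4719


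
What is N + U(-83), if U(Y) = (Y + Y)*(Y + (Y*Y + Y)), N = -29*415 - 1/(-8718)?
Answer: -9834366053/8718 ≈ -1.1281e+6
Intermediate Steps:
N = -104921129/8718 (N = -12035 - 1*(-1/8718) = -12035 + 1/8718 = -104921129/8718 ≈ -12035.)
U(Y) = 2*Y*(Y**2 + 2*Y) (U(Y) = (2*Y)*(Y + (Y**2 + Y)) = (2*Y)*(Y + (Y + Y**2)) = (2*Y)*(Y**2 + 2*Y) = 2*Y*(Y**2 + 2*Y))
N + U(-83) = -104921129/8718 + 2*(-83)**2*(2 - 83) = -104921129/8718 + 2*6889*(-81) = -104921129/8718 - 1116018 = -9834366053/8718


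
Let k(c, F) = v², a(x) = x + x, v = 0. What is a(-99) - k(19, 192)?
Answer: -198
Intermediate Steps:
a(x) = 2*x
k(c, F) = 0 (k(c, F) = 0² = 0)
a(-99) - k(19, 192) = 2*(-99) - 1*0 = -198 + 0 = -198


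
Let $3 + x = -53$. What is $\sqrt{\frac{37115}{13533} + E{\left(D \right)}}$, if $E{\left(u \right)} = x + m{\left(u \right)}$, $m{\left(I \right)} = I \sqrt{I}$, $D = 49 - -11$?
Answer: $\frac{\sqrt{-57714081 + 130041720 \sqrt{15}}}{1041} \approx 20.285$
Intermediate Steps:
$D = 60$ ($D = 49 + 11 = 60$)
$m{\left(I \right)} = I^{\frac{3}{2}}$
$x = -56$ ($x = -3 - 53 = -56$)
$E{\left(u \right)} = -56 + u^{\frac{3}{2}}$
$\sqrt{\frac{37115}{13533} + E{\left(D \right)}} = \sqrt{\frac{37115}{13533} - \left(56 - 60^{\frac{3}{2}}\right)} = \sqrt{37115 \cdot \frac{1}{13533} - \left(56 - 120 \sqrt{15}\right)} = \sqrt{\frac{2855}{1041} - \left(56 - 120 \sqrt{15}\right)} = \sqrt{- \frac{55441}{1041} + 120 \sqrt{15}}$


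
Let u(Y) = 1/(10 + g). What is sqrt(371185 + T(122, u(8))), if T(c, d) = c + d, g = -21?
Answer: 2*sqrt(11232034)/11 ≈ 609.35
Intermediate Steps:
u(Y) = -1/11 (u(Y) = 1/(10 - 21) = 1/(-11) = -1/11)
sqrt(371185 + T(122, u(8))) = sqrt(371185 + (122 - 1/11)) = sqrt(371185 + 1341/11) = sqrt(4084376/11) = 2*sqrt(11232034)/11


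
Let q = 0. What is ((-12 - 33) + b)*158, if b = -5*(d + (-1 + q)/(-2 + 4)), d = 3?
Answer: -9085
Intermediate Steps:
b = -25/2 (b = -5*(3 + (-1 + 0)/(-2 + 4)) = -5*(3 - 1/2) = -5*(3 - 1*½) = -5*(3 - ½) = -5*5/2 = -25/2 ≈ -12.500)
((-12 - 33) + b)*158 = ((-12 - 33) - 25/2)*158 = (-45 - 25/2)*158 = -115/2*158 = -9085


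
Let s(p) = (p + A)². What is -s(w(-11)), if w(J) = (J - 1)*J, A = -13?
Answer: -14161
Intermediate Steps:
w(J) = J*(-1 + J) (w(J) = (-1 + J)*J = J*(-1 + J))
s(p) = (-13 + p)² (s(p) = (p - 13)² = (-13 + p)²)
-s(w(-11)) = -(-13 - 11*(-1 - 11))² = -(-13 - 11*(-12))² = -(-13 + 132)² = -1*119² = -1*14161 = -14161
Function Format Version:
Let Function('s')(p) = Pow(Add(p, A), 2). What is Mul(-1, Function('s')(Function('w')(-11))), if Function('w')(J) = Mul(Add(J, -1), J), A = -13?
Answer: -14161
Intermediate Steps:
Function('w')(J) = Mul(J, Add(-1, J)) (Function('w')(J) = Mul(Add(-1, J), J) = Mul(J, Add(-1, J)))
Function('s')(p) = Pow(Add(-13, p), 2) (Function('s')(p) = Pow(Add(p, -13), 2) = Pow(Add(-13, p), 2))
Mul(-1, Function('s')(Function('w')(-11))) = Mul(-1, Pow(Add(-13, Mul(-11, Add(-1, -11))), 2)) = Mul(-1, Pow(Add(-13, Mul(-11, -12)), 2)) = Mul(-1, Pow(Add(-13, 132), 2)) = Mul(-1, Pow(119, 2)) = Mul(-1, 14161) = -14161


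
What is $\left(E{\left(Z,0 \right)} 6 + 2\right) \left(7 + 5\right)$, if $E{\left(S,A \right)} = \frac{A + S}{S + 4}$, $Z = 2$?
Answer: $48$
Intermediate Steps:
$E{\left(S,A \right)} = \frac{A + S}{4 + S}$
$\left(E{\left(Z,0 \right)} 6 + 2\right) \left(7 + 5\right) = \left(\frac{0 + 2}{4 + 2} \cdot 6 + 2\right) \left(7 + 5\right) = \left(\frac{1}{6} \cdot 2 \cdot 6 + 2\right) 12 = \left(\frac{1}{3} \cdot 6 + 2\right) 12 = \left(2 + 2\right) 12 = 4 \cdot 12 = 48$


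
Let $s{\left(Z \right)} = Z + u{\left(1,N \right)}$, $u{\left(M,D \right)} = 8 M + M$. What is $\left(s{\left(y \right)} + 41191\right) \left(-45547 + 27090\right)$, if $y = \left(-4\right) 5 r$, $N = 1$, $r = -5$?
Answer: $-762274100$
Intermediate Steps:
$y = 100$ ($y = \left(-4\right) 5 \left(-5\right) = \left(-20\right) \left(-5\right) = 100$)
$u{\left(M,D \right)} = 9 M$
$s{\left(Z \right)} = 9 + Z$ ($s{\left(Z \right)} = Z + 9 \cdot 1 = Z + 9 = 9 + Z$)
$\left(s{\left(y \right)} + 41191\right) \left(-45547 + 27090\right) = \left(\left(9 + 100\right) + 41191\right) \left(-45547 + 27090\right) = \left(109 + 41191\right) \left(-18457\right) = 41300 \left(-18457\right) = -762274100$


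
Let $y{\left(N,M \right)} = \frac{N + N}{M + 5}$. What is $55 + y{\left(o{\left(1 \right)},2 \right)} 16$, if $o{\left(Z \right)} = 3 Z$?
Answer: $\frac{481}{7} \approx 68.714$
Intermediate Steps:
$y{\left(N,M \right)} = \frac{2 N}{5 + M}$
$55 + y{\left(o{\left(1 \right)},2 \right)} 16 = 55 + \frac{2 \cdot 3 \cdot 1}{5 + 2} \cdot 16 = 55 + 2 \cdot 3 \cdot \frac{1}{7} \cdot 16 = 55 + \frac{6}{7} \cdot 16 = 55 + \frac{96}{7} = \frac{481}{7}$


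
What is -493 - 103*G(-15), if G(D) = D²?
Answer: -23668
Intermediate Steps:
-493 - 103*G(-15) = -493 - 103*(-15)² = -493 - 103*225 = -493 - 23175 = -23668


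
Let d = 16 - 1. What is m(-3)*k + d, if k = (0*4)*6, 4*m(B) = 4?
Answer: 15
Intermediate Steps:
d = 15
m(B) = 1 (m(B) = (¼)*4 = 1)
k = 0 (k = 0*6 = 0)
m(-3)*k + d = 1*0 + 15 = 0 + 15 = 15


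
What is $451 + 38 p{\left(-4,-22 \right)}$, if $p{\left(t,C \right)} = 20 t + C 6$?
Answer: $-7605$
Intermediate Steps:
$p{\left(t,C \right)} = 6 C + 20 t$ ($p{\left(t,C \right)} = 20 t + 6 C = 6 C + 20 t$)
$451 + 38 p{\left(-4,-22 \right)} = 451 + 38 \left(6 \left(-22\right) + 20 \left(-4\right)\right) = 451 + 38 \left(-132 - 80\right) = 451 + 38 \left(-212\right) = 451 - 8056 = -7605$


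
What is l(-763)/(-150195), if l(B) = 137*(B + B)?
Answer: 209062/150195 ≈ 1.3919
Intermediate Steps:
l(B) = 274*B (l(B) = 137*(2*B) = 274*B)
l(-763)/(-150195) = (274*(-763))/(-150195) = -209062*(-1/150195) = 209062/150195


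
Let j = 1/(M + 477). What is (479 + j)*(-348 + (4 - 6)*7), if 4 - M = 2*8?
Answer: -80630432/465 ≈ -1.7340e+5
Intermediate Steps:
M = -12 (M = 4 - 2*8 = 4 - 1*16 = 4 - 16 = -12)
j = 1/465 (j = 1/(-12 + 477) = 1/465 ≈ 0.0021505)
(479 + j)*(-348 + (4 - 6)*7) = (479 + 1/465)*(-348 + (4 - 6)*7) = 222736*(-348 - 2*7)/465 = 222736*(-348 - 14)/465 = (222736/465)*(-362) = -80630432/465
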